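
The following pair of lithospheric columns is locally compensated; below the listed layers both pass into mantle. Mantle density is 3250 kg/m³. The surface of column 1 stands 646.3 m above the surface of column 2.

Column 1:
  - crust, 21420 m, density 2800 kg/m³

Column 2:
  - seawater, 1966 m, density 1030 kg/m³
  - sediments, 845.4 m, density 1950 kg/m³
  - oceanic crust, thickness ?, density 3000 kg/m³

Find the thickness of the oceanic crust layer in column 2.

Take the compensation level at the base of the deeper column (depth z_c below the surface of column 1) and equate Σ ρ_i t_i down to z_c; mantle fills any gap and the z_c terms cancel.
Column 1: 21420×2800 + (z_c − 21420)×3250
Column 2: 646.3×0 + 1966×1030 + 845.4×1950 + x×3000 + (z_c − 646.3 − 2811.4 − x)×3250
The z_c×3250 term appears on both sides and cancels. Collect the known terms of each column as K = Σ(ρt)_known − 3250 × (depth of known layers): K_1 = 59976000 − 3250×21420 = −9639000; K_2 = 3673510 − 3250×(646.3 + 2811.4) = −7564015.
Balance: K_1 = K_2 − x×(3250 − 3000), so x = (K_2 − K_1)/(3250 − 3000) = 2074980/250 = 8300 m.

8300 m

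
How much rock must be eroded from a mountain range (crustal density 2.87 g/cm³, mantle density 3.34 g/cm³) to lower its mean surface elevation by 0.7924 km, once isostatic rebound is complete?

Net drop Δ = e − u = e − e ρ_c/ρ_m = e (ρ_m − ρ_c)/ρ_m.
e = Δ ρ_m/(ρ_m − ρ_c) = 0.7924 km × 3.34/0.47 = 5.63 km.

5.63 km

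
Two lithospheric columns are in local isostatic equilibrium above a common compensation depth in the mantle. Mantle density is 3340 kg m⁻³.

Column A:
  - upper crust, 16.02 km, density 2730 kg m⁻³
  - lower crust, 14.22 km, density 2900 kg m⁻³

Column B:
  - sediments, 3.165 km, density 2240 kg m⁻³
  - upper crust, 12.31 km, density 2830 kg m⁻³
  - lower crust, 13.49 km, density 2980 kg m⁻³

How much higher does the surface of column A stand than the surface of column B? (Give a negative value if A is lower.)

For any compensation level in the mantle, the mantle terms cancel and isostasy reduces to e = (Σt_A − Σt_B) − (Σ(ρt)_A − Σ(ρt)_B) / ρ_m.
Σt_A = 30.24 km; Σt_B = 28.965 km; Σ(ρt)_A = 84972.6; Σ(ρt)_B = 82127.1 (in km·kg m⁻³).
e = (30.24 − 28.965) − (84972.6 − 82127.1) / 3340 = 0.423 km.

0.423 km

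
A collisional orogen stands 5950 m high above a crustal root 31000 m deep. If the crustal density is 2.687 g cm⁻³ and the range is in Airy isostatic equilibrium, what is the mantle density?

Airy balance: ρ_c h = (ρ_m − ρ_c) r → ρ_m = ρ_c (1 + h/r).
ρ_m = 2.687 × (1 + 5950 m/31000 m) = 3.2 g cm⁻³.

3.2 g cm⁻³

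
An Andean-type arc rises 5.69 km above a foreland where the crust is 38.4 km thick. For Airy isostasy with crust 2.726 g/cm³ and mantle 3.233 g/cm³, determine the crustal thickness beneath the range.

74.7 km

Root depth r = h ρ_c / (ρ_m − ρ_c) = 5.69 km × 2.726 / 0.507 = 30.59 km.
Total thickness = T + h + r = 38.4 km + 5.69 km + 30.59 km = 74.7 km.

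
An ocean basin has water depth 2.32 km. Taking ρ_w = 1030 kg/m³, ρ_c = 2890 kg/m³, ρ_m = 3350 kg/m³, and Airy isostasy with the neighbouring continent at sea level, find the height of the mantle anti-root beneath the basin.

Equating mass per unit area of the two columns: replacing crust with seawater at the top is compensated by replacing crust with mantle at the base: d (ρ_c − ρ_w) = a (ρ_m − ρ_c).
a = d (ρ_c − ρ_w)/(ρ_m − ρ_c) = 2.32 km × 1860/460 = 9.38 km.

9.38 km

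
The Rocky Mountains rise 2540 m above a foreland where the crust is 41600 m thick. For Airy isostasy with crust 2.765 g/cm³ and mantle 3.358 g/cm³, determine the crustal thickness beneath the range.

56000 m

Root depth r = h ρ_c / (ρ_m − ρ_c) = 2540 m × 2.765 / 0.593 = 11840 m.
Total thickness = T + h + r = 41600 m + 2540 m + 11840 m = 56000 m.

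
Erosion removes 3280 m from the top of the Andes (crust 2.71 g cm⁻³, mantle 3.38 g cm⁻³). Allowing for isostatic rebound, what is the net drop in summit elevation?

Rebound u = e ρ_c/ρ_m = 3280 m × 2.71/3.38 = 2630 m.
Net surface drop = e − u = 3280 m − 2630 m = e (ρ_m − ρ_c)/ρ_m = 650 m.

650 m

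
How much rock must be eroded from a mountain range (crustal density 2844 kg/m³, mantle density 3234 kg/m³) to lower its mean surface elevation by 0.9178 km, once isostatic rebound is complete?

Net drop Δ = e − u = e − e ρ_c/ρ_m = e (ρ_m − ρ_c)/ρ_m.
e = Δ ρ_m/(ρ_m − ρ_c) = 0.9178 km × 3234/390 = 7.61 km.

7.61 km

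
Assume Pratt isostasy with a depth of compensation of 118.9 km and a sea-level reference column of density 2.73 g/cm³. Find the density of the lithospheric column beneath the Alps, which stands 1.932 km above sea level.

Pratt balance: ρ_ref D = ρ (D + h).
ρ = ρ_ref D/(D + h) = 2.73 × 118.9 km/(118.9 km + 1.932 km) = 2.69 g/cm³.

2.69 g/cm³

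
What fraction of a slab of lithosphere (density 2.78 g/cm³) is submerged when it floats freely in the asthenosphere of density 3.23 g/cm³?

Submerged fraction = ρ_obj/ρ_fluid = 2.78/3.23 = 0.861.

0.861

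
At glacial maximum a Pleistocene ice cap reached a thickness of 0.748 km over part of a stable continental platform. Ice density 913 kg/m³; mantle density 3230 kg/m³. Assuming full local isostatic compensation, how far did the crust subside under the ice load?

By Archimedes' principle applied to the lithosphere: the ice load ρ_ice t is balanced by mantle displaced below, ρ_m s.
s = t ρ_ice / ρ_m = 0.748 km × 913/3230 = 0.211 km.

0.211 km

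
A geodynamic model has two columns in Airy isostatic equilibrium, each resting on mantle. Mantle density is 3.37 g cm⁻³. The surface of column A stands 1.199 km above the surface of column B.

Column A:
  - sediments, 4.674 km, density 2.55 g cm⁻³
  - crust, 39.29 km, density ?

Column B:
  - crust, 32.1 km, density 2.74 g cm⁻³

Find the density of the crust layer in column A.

2.85 g cm⁻³

Take the compensation level at the base of the deeper column (depth z_c below the surface of column A) and equate Σ ρ_i t_i down to z_c; mantle fills any gap and the z_c terms cancel.
Column A: 4.674×2.55 + 39.29×ρ + (z_c − 43.964)×3.37
Column B: 1.199×0 + 32.1×2.74 + (z_c − 1.199 − 32.1)×3.37
The z_c×3.37 term appears on both sides and cancels. Collect the known terms of each column as K = Σ(ρt)_known − 3.37 × (depth of known layers): K_A = 11.9187 − 3.37×43.964 = −136.23998; K_B = 87.954 − 3.37×(1.199 + 32.1) = −24.26363.
Balance: K_A + 39.29×ρ = K_B, so ρ = (K_B − K_A)/39.29 = 111.976/39.29 = 2.85 g cm⁻³.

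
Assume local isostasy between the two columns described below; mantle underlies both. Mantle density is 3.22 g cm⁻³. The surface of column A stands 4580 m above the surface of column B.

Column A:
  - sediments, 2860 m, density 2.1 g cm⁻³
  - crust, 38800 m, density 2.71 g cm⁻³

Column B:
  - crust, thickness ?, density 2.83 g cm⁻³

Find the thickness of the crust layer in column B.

Take the compensation level at the base of the deeper column (depth z_c below the surface of column A) and equate Σ ρ_i t_i down to z_c; mantle fills any gap and the z_c terms cancel.
Column A: 2860×2.1 + 38800×2.71 + (z_c − 41660)×3.22
Column B: 4580×0 + x×2.83 + (z_c − 4580 − 0 − x)×3.22
The z_c×3.22 term appears on both sides and cancels. Collect the known terms of each column as K = Σ(ρt)_known − 3.22 × (depth of known layers): K_A = 111154 − 3.22×41660 = −22991.2; K_B = 0 − 3.22×(4580 + 0) = −14747.6.
Balance: K_A = K_B − x×(3.22 − 2.83), so x = (K_B − K_A)/(3.22 − 2.83) = 8243.6/0.39 = 21100 m.

21100 m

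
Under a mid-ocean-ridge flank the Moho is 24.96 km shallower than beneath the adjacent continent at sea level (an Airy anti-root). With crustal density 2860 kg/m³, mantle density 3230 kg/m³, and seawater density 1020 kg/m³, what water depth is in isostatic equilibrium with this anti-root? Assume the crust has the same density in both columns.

5.02 km

Replacing a thickness d of crust by seawater at the top must be balanced by replacing crust with mantle at the base: d (ρ_c − ρ_w) = a (ρ_m − ρ_c).
d = a (ρ_m − ρ_c)/(ρ_c − ρ_w) = 24.96 km × 370/1840 = 5.02 km.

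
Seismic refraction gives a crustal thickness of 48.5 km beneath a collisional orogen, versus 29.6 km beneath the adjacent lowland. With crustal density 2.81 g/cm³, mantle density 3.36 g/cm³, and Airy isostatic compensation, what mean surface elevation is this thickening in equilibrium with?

3.09 km

Excess crust Δ = 48.5 km − 29.6 km = 18.9 km, split between elevation h and root r with h + r = Δ.
Airy balance ρ_c h = (ρ_m − ρ_c) r gives r = h ρ_c/(ρ_m − ρ_c), so h (1 + ρ_c/(ρ_m − ρ_c)) = Δ, i.e. h = Δ (ρ_m − ρ_c)/ρ_m.
h = 18.9 km × 0.55/3.36 = 3.09 km.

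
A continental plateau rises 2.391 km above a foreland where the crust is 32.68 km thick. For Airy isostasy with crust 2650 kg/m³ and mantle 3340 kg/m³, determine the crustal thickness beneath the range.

Root depth r = h ρ_c / (ρ_m − ρ_c) = 2.391 km × 2650 / 690 = 9.183 km.
Total thickness = T + h + r = 32.68 km + 2.391 km + 9.183 km = 44.3 km.

44.3 km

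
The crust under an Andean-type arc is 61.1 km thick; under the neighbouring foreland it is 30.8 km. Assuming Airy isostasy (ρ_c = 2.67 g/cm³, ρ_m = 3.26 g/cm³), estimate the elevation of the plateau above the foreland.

5.48 km

Excess crust Δ = 61.1 km − 30.8 km = 30.3 km, split between elevation h and root r with h + r = Δ.
Airy balance ρ_c h = (ρ_m − ρ_c) r gives r = h ρ_c/(ρ_m − ρ_c), so h (1 + ρ_c/(ρ_m − ρ_c)) = Δ, i.e. h = Δ (ρ_m − ρ_c)/ρ_m.
h = 30.3 km × 0.59/3.26 = 5.48 km.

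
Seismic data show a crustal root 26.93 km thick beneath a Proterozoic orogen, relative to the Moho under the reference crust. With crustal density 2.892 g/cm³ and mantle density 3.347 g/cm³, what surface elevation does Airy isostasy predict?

4.24 km

Equating mass per unit area of the two columns: ρ_c h = (ρ_m − ρ_c) r.
h = r (ρ_m − ρ_c) / ρ_c = 26.93 km × (3.347 − 2.892) / 2.892 = 4.24 km.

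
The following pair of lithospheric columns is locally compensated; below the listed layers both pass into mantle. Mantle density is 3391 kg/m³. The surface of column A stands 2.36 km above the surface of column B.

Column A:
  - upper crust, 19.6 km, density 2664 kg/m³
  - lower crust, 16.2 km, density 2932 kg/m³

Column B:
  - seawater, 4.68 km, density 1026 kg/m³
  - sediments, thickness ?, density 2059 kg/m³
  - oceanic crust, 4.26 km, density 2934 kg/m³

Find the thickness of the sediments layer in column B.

0.501 km

Take the compensation level at the base of the deeper column (depth z_c below the surface of column A) and equate Σ ρ_i t_i down to z_c; mantle fills any gap and the z_c terms cancel.
Column A: 19.6×2664 + 16.2×2932 + (z_c − 35.8)×3391
Column B: 2.36×0 + 4.68×1026 + x×2059 + 4.26×2934 + (z_c − 2.36 − 8.94 − x)×3391
The z_c×3391 term appears on both sides and cancels. Collect the known terms of each column as K = Σ(ρt)_known − 3391 × (depth of known layers): K_A = 99712.8 − 3391×35.8 = −21685; K_B = 17300.52 − 3391×(2.36 + 8.94) = −21017.78.
Balance: K_A = K_B − x×(3391 − 2059), so x = (K_B − K_A)/(3391 − 2059) = 667.22/1332 = 0.501 km.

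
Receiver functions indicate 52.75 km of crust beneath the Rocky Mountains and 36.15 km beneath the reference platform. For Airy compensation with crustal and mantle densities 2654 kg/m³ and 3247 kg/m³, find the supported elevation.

Excess crust Δ = 52.75 km − 36.15 km = 16.6 km, split between elevation h and root r with h + r = Δ.
Airy balance ρ_c h = (ρ_m − ρ_c) r gives r = h ρ_c/(ρ_m − ρ_c), so h (1 + ρ_c/(ρ_m − ρ_c)) = Δ, i.e. h = Δ (ρ_m − ρ_c)/ρ_m.
h = 16.6 km × 593/3247 = 3.03 km.

3.03 km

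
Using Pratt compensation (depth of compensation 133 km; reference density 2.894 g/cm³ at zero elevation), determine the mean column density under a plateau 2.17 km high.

2.85 g/cm³

Pratt balance: ρ_ref D = ρ (D + h).
ρ = ρ_ref D/(D + h) = 2.894 × 133 km/(133 km + 2.17 km) = 2.85 g/cm³.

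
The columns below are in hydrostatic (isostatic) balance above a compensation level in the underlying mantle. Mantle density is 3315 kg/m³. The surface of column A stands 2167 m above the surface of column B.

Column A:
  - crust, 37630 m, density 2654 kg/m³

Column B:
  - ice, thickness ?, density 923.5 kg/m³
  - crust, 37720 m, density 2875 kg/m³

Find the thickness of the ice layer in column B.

457 m

Take the compensation level at the base of the deeper column (depth z_c below the surface of column A) and equate Σ ρ_i t_i down to z_c; mantle fills any gap and the z_c terms cancel.
Column A: 37630×2654 + (z_c − 37630)×3315
Column B: 2167×0 + x×923.5 + 37720×2875 + (z_c − 2167 − 37720 − x)×3315
The z_c×3315 term appears on both sides and cancels. Collect the known terms of each column as K = Σ(ρt)_known − 3315 × (depth of known layers): K_A = 99870020 − 3315×37630 = −24873430; K_B = 108445000 − 3315×(2167 + 37720) = −23780405.
Balance: K_A = K_B − x×(3315 − 923.5), so x = (K_B − K_A)/(3315 − 923.5) = 1093020/2391.5 = 457 m.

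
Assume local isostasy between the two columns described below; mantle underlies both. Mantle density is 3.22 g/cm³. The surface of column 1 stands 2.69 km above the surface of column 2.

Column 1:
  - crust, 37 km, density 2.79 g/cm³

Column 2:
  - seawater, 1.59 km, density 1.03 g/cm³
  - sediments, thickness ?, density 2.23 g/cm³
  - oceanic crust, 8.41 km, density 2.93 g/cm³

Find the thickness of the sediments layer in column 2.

1.34 km

Take the compensation level at the base of the deeper column (depth z_c below the surface of column 1) and equate Σ ρ_i t_i down to z_c; mantle fills any gap and the z_c terms cancel.
Column 1: 37×2.79 + (z_c − 37)×3.22
Column 2: 2.69×0 + 1.59×1.03 + x×2.23 + 8.41×2.93 + (z_c − 2.69 − 10 − x)×3.22
The z_c×3.22 term appears on both sides and cancels. Collect the known terms of each column as K = Σ(ρt)_known − 3.22 × (depth of known layers): K_1 = 103.23 − 3.22×37 = −15.91; K_2 = 26.279 − 3.22×(2.69 + 10) = −14.5828.
Balance: K_1 = K_2 − x×(3.22 − 2.23), so x = (K_2 − K_1)/(3.22 − 2.23) = 1.3272/0.99 = 1.34 km.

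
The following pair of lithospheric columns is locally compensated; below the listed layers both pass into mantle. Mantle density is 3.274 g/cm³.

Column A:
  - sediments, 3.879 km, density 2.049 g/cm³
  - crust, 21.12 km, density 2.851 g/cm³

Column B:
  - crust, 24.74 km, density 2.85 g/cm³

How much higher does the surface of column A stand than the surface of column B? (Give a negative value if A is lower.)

0.976 km

For any compensation level in the mantle, the mantle terms cancel and isostasy reduces to e = (Σt_A − Σt_B) − (Σ(ρt)_A − Σ(ρt)_B) / ρ_m.
Σt_A = 24.999 km; Σt_B = 24.74 km; Σ(ρt)_A = 68.161191; Σ(ρt)_B = 70.509 (in km·g/cm³).
e = (24.999 − 24.74) − (68.161191 − 70.509) / 3.274 = 0.976 km.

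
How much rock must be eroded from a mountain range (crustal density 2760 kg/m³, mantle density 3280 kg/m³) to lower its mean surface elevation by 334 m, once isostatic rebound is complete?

Net drop Δ = e − u = e − e ρ_c/ρ_m = e (ρ_m − ρ_c)/ρ_m.
e = Δ ρ_m/(ρ_m − ρ_c) = 334 m × 3280/520 = 2110 m.

2110 m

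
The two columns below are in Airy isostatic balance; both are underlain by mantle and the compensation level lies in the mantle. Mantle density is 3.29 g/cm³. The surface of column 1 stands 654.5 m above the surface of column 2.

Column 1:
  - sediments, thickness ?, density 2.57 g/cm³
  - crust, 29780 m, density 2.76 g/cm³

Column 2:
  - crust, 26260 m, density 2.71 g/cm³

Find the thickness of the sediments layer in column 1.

Take the compensation level at the base of the deeper column (depth z_c below the surface of column 1) and equate Σ ρ_i t_i down to z_c; mantle fills any gap and the z_c terms cancel.
Column 1: x×2.57 + 29780×2.76 + (z_c − 29780 − x)×3.29
Column 2: 654.5×0 + 26260×2.71 + (z_c − 654.5 − 26260)×3.29
The z_c×3.29 term appears on both sides and cancels. Collect the known terms of each column as K = Σ(ρt)_known − 3.29 × (depth of known layers): K_1 = 82192.8 − 3.29×29780 = −15783.4; K_2 = 71164.6 − 3.29×(654.5 + 26260) = −17384.105.
Balance: K_1 − x×(3.29 − 2.57) = K_2, so x = (K_1 − K_2)/(3.29 − 2.57) = 1600.7/0.72 = 2220 m.

2220 m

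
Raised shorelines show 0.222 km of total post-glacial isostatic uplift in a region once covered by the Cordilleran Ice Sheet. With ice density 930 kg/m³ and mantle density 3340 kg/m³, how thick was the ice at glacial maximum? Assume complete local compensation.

0.797 km

u = t ρ_ice/ρ_m → t = u ρ_m/ρ_ice = 0.222 km × 3340/930 = 0.797 km.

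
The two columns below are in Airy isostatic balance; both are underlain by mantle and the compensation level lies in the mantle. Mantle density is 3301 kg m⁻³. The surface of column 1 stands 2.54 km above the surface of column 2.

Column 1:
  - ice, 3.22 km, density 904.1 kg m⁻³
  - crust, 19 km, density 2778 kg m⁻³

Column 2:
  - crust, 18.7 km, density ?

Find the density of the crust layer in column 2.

Take the compensation level at the base of the deeper column (depth z_c below the surface of column 1) and equate Σ ρ_i t_i down to z_c; mantle fills any gap and the z_c terms cancel.
Column 1: 3.22×904.1 + 19×2778 + (z_c − 22.22)×3301
Column 2: 2.54×0 + 18.7×ρ + (z_c − 2.54 − 18.7)×3301
The z_c×3301 term appears on both sides and cancels. Collect the known terms of each column as K = Σ(ρt)_known − 3301 × (depth of known layers): K_1 = 55693.202 − 3301×22.22 = −17655.018; K_2 = 0 − 3301×(2.54 + 18.7) = −70113.24.
Balance: K_1 = K_2 + 18.7×ρ, so ρ = (K_1 − K_2)/18.7 = 52458.2/18.7 = 2810 kg m⁻³.

2810 kg m⁻³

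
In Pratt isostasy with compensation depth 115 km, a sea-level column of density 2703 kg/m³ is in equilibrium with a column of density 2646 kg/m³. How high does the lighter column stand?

2.48 km

ρ_ref D = ρ (D + h) → h = D (ρ_ref − ρ)/ρ.
h = 115 km × (2703 − 2646)/2646 = 2.48 km.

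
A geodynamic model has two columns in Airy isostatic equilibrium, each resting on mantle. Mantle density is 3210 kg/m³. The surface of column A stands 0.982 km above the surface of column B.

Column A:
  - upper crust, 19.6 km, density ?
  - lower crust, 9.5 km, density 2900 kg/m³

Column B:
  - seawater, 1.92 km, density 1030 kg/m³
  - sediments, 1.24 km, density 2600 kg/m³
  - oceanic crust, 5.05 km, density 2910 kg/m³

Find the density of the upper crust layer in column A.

Take the compensation level at the base of the deeper column (depth z_c below the surface of column A) and equate Σ ρ_i t_i down to z_c; mantle fills any gap and the z_c terms cancel.
Column A: 19.6×ρ + 9.5×2900 + (z_c − 29.1)×3210
Column B: 0.982×0 + 1.92×1030 + 1.24×2600 + 5.05×2910 + (z_c − 0.982 − 8.21)×3210
The z_c×3210 term appears on both sides and cancels. Collect the known terms of each column as K = Σ(ρt)_known − 3210 × (depth of known layers): K_A = 27550 − 3210×29.1 = −65861; K_B = 19897.1 − 3210×(0.982 + 8.21) = −9609.22.
Balance: K_A + 19.6×ρ = K_B, so ρ = (K_B − K_A)/19.6 = 56251.8/19.6 = 2870 kg/m³.

2870 kg/m³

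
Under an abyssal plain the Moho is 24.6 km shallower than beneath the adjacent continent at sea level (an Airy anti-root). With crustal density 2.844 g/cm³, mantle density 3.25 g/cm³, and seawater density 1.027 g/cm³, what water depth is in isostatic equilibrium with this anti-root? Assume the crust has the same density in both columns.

5.5 km

Replacing a thickness d of crust by seawater at the top must be balanced by replacing crust with mantle at the base: d (ρ_c − ρ_w) = a (ρ_m − ρ_c).
d = a (ρ_m − ρ_c)/(ρ_c − ρ_w) = 24.6 km × 0.406/1.817 = 5.5 km.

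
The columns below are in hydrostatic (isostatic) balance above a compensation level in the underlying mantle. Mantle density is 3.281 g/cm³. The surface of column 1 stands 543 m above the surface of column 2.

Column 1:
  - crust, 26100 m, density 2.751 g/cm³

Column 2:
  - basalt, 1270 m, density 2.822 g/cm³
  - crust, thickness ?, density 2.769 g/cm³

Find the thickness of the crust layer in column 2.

Take the compensation level at the base of the deeper column (depth z_c below the surface of column 1) and equate Σ ρ_i t_i down to z_c; mantle fills any gap and the z_c terms cancel.
Column 1: 26100×2.751 + (z_c − 26100)×3.281
Column 2: 543×0 + 1270×2.822 + x×2.769 + (z_c − 543 − 1270 − x)×3.281
The z_c×3.281 term appears on both sides and cancels. Collect the known terms of each column as K = Σ(ρt)_known − 3.281 × (depth of known layers): K_1 = 71801.1 − 3.281×26100 = −13833; K_2 = 3583.94 − 3.281×(543 + 1270) = −2364.513.
Balance: K_1 = K_2 − x×(3.281 − 2.769), so x = (K_2 − K_1)/(3.281 − 2.769) = 11468.5/0.512 = 22400 m.

22400 m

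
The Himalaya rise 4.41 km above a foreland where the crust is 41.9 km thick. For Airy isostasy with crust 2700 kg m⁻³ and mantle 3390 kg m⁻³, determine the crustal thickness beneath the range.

63.6 km

Root depth r = h ρ_c / (ρ_m − ρ_c) = 4.41 km × 2700 / 690 = 17.26 km.
Total thickness = T + h + r = 41.9 km + 4.41 km + 17.26 km = 63.6 km.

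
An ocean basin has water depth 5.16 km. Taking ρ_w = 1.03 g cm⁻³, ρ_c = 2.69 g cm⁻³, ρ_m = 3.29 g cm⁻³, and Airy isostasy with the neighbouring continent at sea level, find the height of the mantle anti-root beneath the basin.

In Airy isostatic equilibrium: replacing crust with seawater at the top is compensated by replacing crust with mantle at the base: d (ρ_c − ρ_w) = a (ρ_m − ρ_c).
a = d (ρ_c − ρ_w)/(ρ_m − ρ_c) = 5.16 km × 1.66/0.6 = 14.3 km.

14.3 km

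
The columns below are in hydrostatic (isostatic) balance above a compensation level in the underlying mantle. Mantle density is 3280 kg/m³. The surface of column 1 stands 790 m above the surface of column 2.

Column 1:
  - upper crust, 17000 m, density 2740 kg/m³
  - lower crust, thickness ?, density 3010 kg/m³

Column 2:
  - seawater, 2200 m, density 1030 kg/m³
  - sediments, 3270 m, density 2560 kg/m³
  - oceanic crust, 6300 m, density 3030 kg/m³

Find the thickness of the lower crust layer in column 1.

Take the compensation level at the base of the deeper column (depth z_c below the surface of column 1) and equate Σ ρ_i t_i down to z_c; mantle fills any gap and the z_c terms cancel.
Column 1: 17000×2740 + x×3010 + (z_c − 17000 − x)×3280
Column 2: 790×0 + 2200×1030 + 3270×2560 + 6300×3030 + (z_c − 790 − 11770)×3280
The z_c×3280 term appears on both sides and cancels. Collect the known terms of each column as K = Σ(ρt)_known − 3280 × (depth of known layers): K_1 = 46580000 − 3280×17000 = −9180000; K_2 = 29726200 − 3280×(790 + 11770) = −11470600.
Balance: K_1 − x×(3280 − 3010) = K_2, so x = (K_1 − K_2)/(3280 − 3010) = 2290600/270 = 8480 m.

8480 m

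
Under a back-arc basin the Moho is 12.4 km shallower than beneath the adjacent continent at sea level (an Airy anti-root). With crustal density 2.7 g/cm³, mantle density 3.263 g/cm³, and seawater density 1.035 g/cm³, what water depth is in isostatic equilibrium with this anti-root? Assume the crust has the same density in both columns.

Replacing a thickness d of crust by seawater at the top must be balanced by replacing crust with mantle at the base: d (ρ_c − ρ_w) = a (ρ_m − ρ_c).
d = a (ρ_m − ρ_c)/(ρ_c − ρ_w) = 12.4 km × 0.563/1.665 = 4.19 km.

4.19 km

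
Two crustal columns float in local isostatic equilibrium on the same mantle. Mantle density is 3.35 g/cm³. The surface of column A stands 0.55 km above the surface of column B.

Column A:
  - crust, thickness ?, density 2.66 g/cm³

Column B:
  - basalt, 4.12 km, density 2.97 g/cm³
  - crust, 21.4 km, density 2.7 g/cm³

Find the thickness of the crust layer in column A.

25.1 km

Take the compensation level at the base of the deeper column (depth z_c below the surface of column A) and equate Σ ρ_i t_i down to z_c; mantle fills any gap and the z_c terms cancel.
Column A: x×2.66 + (z_c − 0 − x)×3.35
Column B: 0.55×0 + 4.12×2.97 + 21.4×2.7 + (z_c − 0.55 − 25.52)×3.35
The z_c×3.35 term appears on both sides and cancels. Collect the known terms of each column as K = Σ(ρt)_known − 3.35 × (depth of known layers): K_A = 0 − 3.35×0 = 0; K_B = 70.0164 − 3.35×(0.55 + 25.52) = −17.3181.
Balance: K_A − x×(3.35 − 2.66) = K_B, so x = (K_A − K_B)/(3.35 − 2.66) = 17.3181/0.69 = 25.1 km.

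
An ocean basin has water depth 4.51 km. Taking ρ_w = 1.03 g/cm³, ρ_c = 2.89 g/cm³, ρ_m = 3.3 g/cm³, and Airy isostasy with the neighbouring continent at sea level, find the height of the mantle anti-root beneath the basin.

In Airy isostatic equilibrium: replacing crust with seawater at the top is compensated by replacing crust with mantle at the base: d (ρ_c − ρ_w) = a (ρ_m − ρ_c).
a = d (ρ_c − ρ_w)/(ρ_m − ρ_c) = 4.51 km × 1.86/0.41 = 20.5 km.

20.5 km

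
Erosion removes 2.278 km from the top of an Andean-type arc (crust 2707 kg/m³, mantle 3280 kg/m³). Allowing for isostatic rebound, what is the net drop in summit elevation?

Rebound u = e ρ_c/ρ_m = 2.278 km × 2707/3280 = 1.88 km.
Net surface drop = e − u = 2.278 km − 1.88 km = e (ρ_m − ρ_c)/ρ_m = 0.398 km.

0.398 km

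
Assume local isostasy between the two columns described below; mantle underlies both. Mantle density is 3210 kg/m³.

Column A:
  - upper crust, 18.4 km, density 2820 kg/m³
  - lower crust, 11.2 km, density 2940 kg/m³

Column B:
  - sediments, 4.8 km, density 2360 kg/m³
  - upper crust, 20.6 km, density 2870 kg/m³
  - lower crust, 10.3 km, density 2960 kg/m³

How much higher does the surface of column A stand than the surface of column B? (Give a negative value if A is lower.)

−1.08 km

For any compensation level in the mantle, the mantle terms cancel and isostasy reduces to e = (Σt_A − Σt_B) − (Σ(ρt)_A − Σ(ρt)_B) / ρ_m.
Σt_A = 29.6 km; Σt_B = 35.7 km; Σ(ρt)_A = 84816; Σ(ρt)_B = 100938 (in km·kg/m³).
e = (29.6 − 35.7) − (84816 − 100938) / 3210 = −1.08 km.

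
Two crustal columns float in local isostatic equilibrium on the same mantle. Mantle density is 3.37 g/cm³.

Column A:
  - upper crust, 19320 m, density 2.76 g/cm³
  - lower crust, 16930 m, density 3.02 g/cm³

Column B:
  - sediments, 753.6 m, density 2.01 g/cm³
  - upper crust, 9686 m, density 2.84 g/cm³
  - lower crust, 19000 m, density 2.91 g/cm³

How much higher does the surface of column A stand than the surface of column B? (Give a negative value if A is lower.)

834 m

For any compensation level in the mantle, the mantle terms cancel and isostasy reduces to e = (Σt_A − Σt_B) − (Σ(ρt)_A − Σ(ρt)_B) / ρ_m.
Σt_A = 36250 m; Σt_B = 29439.6 m; Σ(ρt)_A = 104451.8; Σ(ρt)_B = 84312.976 (in m·g/cm³).
e = (36250 − 29439.6) − (104451.8 − 84312.976) / 3.37 = 834 m.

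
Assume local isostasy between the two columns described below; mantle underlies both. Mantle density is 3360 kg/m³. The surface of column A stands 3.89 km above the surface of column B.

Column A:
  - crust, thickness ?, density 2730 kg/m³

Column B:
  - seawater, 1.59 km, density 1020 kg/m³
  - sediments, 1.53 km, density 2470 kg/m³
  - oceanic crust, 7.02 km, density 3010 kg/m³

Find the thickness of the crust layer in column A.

Take the compensation level at the base of the deeper column (depth z_c below the surface of column A) and equate Σ ρ_i t_i down to z_c; mantle fills any gap and the z_c terms cancel.
Column A: x×2730 + (z_c − 0 − x)×3360
Column B: 3.89×0 + 1.59×1020 + 1.53×2470 + 7.02×3010 + (z_c − 3.89 − 10.14)×3360
The z_c×3360 term appears on both sides and cancels. Collect the known terms of each column as K = Σ(ρt)_known − 3360 × (depth of known layers): K_A = 0 − 3360×0 = 0; K_B = 26531.1 − 3360×(3.89 + 10.14) = −20609.7.
Balance: K_A − x×(3360 − 2730) = K_B, so x = (K_A − K_B)/(3360 − 2730) = 20609.7/630 = 32.7 km.

32.7 km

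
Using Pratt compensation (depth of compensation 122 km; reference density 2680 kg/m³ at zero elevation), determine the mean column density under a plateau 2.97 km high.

2620 kg/m³

Pratt balance: ρ_ref D = ρ (D + h).
ρ = ρ_ref D/(D + h) = 2680 × 122 km/(122 km + 2.97 km) = 2620 kg/m³.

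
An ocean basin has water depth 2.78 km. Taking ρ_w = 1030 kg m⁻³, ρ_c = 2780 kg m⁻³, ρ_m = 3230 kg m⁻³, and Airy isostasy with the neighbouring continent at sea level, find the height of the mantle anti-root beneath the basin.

In Airy isostatic equilibrium: replacing crust with seawater at the top is compensated by replacing crust with mantle at the base: d (ρ_c − ρ_w) = a (ρ_m − ρ_c).
a = d (ρ_c − ρ_w)/(ρ_m − ρ_c) = 2.78 km × 1750/450 = 10.8 km.

10.8 km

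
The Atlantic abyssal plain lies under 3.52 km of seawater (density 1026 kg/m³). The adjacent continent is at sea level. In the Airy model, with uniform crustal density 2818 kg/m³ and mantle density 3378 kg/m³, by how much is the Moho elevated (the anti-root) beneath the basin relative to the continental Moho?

11.3 km

For local isostatic compensation: replacing crust with seawater at the top is compensated by replacing crust with mantle at the base: d (ρ_c − ρ_w) = a (ρ_m − ρ_c).
a = d (ρ_c − ρ_w)/(ρ_m − ρ_c) = 3.52 km × 1792/560 = 11.3 km.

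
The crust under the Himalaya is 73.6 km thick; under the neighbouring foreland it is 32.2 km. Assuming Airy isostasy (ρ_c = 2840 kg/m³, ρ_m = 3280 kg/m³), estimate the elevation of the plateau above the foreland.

Excess crust Δ = 73.6 km − 32.2 km = 41.4 km, split between elevation h and root r with h + r = Δ.
Airy balance ρ_c h = (ρ_m − ρ_c) r gives r = h ρ_c/(ρ_m − ρ_c), so h (1 + ρ_c/(ρ_m − ρ_c)) = Δ, i.e. h = Δ (ρ_m − ρ_c)/ρ_m.
h = 41.4 km × 440/3280 = 5.55 km.

5.55 km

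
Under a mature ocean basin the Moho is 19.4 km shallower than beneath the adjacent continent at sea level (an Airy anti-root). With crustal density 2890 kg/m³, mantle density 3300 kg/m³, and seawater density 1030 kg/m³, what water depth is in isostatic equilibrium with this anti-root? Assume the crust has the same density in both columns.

Replacing a thickness d of crust by seawater at the top must be balanced by replacing crust with mantle at the base: d (ρ_c − ρ_w) = a (ρ_m − ρ_c).
d = a (ρ_m − ρ_c)/(ρ_c − ρ_w) = 19.4 km × 410/1860 = 4.28 km.

4.28 km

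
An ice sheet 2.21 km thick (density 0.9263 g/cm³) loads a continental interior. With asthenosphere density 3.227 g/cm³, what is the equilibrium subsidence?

0.634 km

For local isostatic compensation: the ice load ρ_ice t is balanced by mantle displaced below, ρ_m s.
s = t ρ_ice / ρ_m = 2.21 km × 0.9263/3.227 = 0.634 km.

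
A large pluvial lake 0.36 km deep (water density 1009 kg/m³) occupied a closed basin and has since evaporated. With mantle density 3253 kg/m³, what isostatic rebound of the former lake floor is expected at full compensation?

u = d ρ_w/ρ_m = 0.36 km × 1009/3253 = 0.112 km.

0.112 km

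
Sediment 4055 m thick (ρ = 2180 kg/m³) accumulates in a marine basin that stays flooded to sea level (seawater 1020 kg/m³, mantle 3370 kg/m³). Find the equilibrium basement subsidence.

Submarine loading: the sediment displaces seawater, and the subsidence is in turn flooded, so s (ρ_m − ρ_w) = t (ρ_sed − ρ_w).
s = 4055 m × (2180 − 1020) / (3370 − 1020) = 2000 m.

2000 m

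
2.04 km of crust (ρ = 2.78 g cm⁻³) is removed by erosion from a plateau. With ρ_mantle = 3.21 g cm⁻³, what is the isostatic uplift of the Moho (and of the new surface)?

Unloading: uplift u = e ρ_c/ρ_m = 2.04 km × 2.78/3.21 = 1.77 km.

1.77 km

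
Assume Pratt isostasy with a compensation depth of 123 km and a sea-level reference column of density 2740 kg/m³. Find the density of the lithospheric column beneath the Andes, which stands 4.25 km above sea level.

2650 kg/m³

Pratt balance: ρ_ref D = ρ (D + h).
ρ = ρ_ref D/(D + h) = 2740 × 123 km/(123 km + 4.25 km) = 2650 kg/m³.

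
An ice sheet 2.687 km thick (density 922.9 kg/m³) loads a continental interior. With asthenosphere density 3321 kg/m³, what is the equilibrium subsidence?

In Airy isostatic equilibrium: the ice load ρ_ice t is balanced by mantle displaced below, ρ_m s.
s = t ρ_ice / ρ_m = 2.687 km × 922.9/3321 = 0.747 km.

0.747 km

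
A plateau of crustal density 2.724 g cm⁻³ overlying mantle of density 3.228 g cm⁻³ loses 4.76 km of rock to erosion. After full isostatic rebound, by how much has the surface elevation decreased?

Rebound u = e ρ_c/ρ_m = 4.76 km × 2.724/3.228 = 4.017 km.
Net surface drop = e − u = 4.76 km − 4.017 km = e (ρ_m − ρ_c)/ρ_m = 0.743 km.

0.743 km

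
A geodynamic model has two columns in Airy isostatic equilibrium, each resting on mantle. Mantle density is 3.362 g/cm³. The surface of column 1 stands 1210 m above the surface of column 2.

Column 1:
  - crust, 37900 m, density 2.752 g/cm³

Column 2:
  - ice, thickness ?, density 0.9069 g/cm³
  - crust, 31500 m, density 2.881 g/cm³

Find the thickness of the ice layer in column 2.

Take the compensation level at the base of the deeper column (depth z_c below the surface of column 1) and equate Σ ρ_i t_i down to z_c; mantle fills any gap and the z_c terms cancel.
Column 1: 37900×2.752 + (z_c − 37900)×3.362
Column 2: 1210×0 + x×0.9069 + 31500×2.881 + (z_c − 1210 − 31500 − x)×3.362
The z_c×3.362 term appears on both sides and cancels. Collect the known terms of each column as K = Σ(ρt)_known − 3.362 × (depth of known layers): K_1 = 104300.8 − 3.362×37900 = −23119; K_2 = 90751.5 − 3.362×(1210 + 31500) = −19219.52.
Balance: K_1 = K_2 − x×(3.362 − 0.9069), so x = (K_2 − K_1)/(3.362 − 0.9069) = 3899.48/2.4551 = 1590 m.

1590 m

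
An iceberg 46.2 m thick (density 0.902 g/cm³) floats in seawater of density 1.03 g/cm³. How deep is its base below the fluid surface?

40.5 m

Draft d = t ρ_obj/ρ_fluid = 46.2 m × 0.902/1.03 = 40.5 m.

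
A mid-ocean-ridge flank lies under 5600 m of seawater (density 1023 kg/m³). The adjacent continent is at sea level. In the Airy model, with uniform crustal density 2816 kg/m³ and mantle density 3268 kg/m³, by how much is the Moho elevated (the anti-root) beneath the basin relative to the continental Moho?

Equating mass per unit area of the two columns: replacing crust with seawater at the top is compensated by replacing crust with mantle at the base: d (ρ_c − ρ_w) = a (ρ_m − ρ_c).
a = d (ρ_c − ρ_w)/(ρ_m − ρ_c) = 5600 m × 1793/452 = 22200 m.

22200 m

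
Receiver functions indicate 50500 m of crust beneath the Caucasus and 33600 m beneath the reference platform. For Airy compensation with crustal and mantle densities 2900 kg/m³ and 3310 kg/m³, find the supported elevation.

2090 m

Excess crust Δ = 50500 m − 33600 m = 16900 m, split between elevation h and root r with h + r = Δ.
Airy balance ρ_c h = (ρ_m − ρ_c) r gives r = h ρ_c/(ρ_m − ρ_c), so h (1 + ρ_c/(ρ_m − ρ_c)) = Δ, i.e. h = Δ (ρ_m − ρ_c)/ρ_m.
h = 16900 m × 410/3310 = 2090 m.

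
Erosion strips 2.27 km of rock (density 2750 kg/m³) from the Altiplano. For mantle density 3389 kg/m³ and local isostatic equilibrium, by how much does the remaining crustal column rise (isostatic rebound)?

Unloading: uplift u = e ρ_c/ρ_m = 2.27 km × 2750/3389 = 1.84 km.

1.84 km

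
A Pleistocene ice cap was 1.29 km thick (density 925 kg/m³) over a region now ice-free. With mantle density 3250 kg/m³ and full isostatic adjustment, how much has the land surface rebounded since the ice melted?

0.367 km

Removing the load lets mantle flow back in; uplift u satisfies ρ_ice t = ρ_m u.
u = t ρ_ice/ρ_m = 1.29 km × 925/3250 = 0.367 km.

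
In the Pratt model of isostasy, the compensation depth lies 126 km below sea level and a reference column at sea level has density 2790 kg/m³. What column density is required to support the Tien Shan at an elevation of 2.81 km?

Pratt balance: ρ_ref D = ρ (D + h).
ρ = ρ_ref D/(D + h) = 2790 × 126 km/(126 km + 2.81 km) = 2730 kg/m³.

2730 kg/m³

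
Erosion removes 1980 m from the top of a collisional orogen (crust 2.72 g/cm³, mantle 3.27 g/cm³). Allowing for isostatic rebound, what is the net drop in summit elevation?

Rebound u = e ρ_c/ρ_m = 1980 m × 2.72/3.27 = 1647 m.
Net surface drop = e − u = 1980 m − 1647 m = e (ρ_m − ρ_c)/ρ_m = 333 m.

333 m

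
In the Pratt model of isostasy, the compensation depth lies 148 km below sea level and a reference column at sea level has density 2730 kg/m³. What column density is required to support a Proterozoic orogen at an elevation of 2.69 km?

2680 kg/m³

Pratt balance: ρ_ref D = ρ (D + h).
ρ = ρ_ref D/(D + h) = 2730 × 148 km/(148 km + 2.69 km) = 2680 kg/m³.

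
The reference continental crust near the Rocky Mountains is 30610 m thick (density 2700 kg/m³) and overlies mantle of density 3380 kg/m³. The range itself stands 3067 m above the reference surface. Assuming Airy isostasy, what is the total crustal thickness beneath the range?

45900 m

Root depth r = h ρ_c / (ρ_m − ρ_c) = 3067 m × 2700 / 680 = 12180 m.
Total thickness = T + h + r = 30610 m + 3067 m + 12180 m = 45900 m.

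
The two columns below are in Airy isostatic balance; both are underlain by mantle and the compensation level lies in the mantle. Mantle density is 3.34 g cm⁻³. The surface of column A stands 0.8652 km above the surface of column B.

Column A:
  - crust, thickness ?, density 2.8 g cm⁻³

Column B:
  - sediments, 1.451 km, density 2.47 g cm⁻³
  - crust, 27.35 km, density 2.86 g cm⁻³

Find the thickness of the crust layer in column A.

32 km

Take the compensation level at the base of the deeper column (depth z_c below the surface of column A) and equate Σ ρ_i t_i down to z_c; mantle fills any gap and the z_c terms cancel.
Column A: x×2.8 + (z_c − 0 − x)×3.34
Column B: 0.8652×0 + 1.451×2.47 + 27.35×2.86 + (z_c − 0.8652 − 28.801)×3.34
The z_c×3.34 term appears on both sides and cancels. Collect the known terms of each column as K = Σ(ρt)_known − 3.34 × (depth of known layers): K_A = 0 − 3.34×0 = 0; K_B = 81.80497 − 3.34×(0.8652 + 28.801) = −17.280138.
Balance: K_A − x×(3.34 − 2.8) = K_B, so x = (K_A − K_B)/(3.34 − 2.8) = 17.2801/0.54 = 32 km.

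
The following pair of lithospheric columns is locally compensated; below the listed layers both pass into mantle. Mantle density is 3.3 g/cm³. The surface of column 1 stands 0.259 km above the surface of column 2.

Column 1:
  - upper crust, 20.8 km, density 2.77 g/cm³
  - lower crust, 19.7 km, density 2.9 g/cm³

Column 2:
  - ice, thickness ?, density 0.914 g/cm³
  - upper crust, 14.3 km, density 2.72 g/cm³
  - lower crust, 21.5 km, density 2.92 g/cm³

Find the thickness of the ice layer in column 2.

0.664 km

Take the compensation level at the base of the deeper column (depth z_c below the surface of column 1) and equate Σ ρ_i t_i down to z_c; mantle fills any gap and the z_c terms cancel.
Column 1: 20.8×2.77 + 19.7×2.9 + (z_c − 40.5)×3.3
Column 2: 0.259×0 + x×0.914 + 14.3×2.72 + 21.5×2.92 + (z_c − 0.259 − 35.8 − x)×3.3
The z_c×3.3 term appears on both sides and cancels. Collect the known terms of each column as K = Σ(ρt)_known − 3.3 × (depth of known layers): K_1 = 114.746 − 3.3×40.5 = −18.904; K_2 = 101.676 − 3.3×(0.259 + 35.8) = −17.3187.
Balance: K_1 = K_2 − x×(3.3 − 0.914), so x = (K_2 − K_1)/(3.3 − 0.914) = 1.5853/2.386 = 0.664 km.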